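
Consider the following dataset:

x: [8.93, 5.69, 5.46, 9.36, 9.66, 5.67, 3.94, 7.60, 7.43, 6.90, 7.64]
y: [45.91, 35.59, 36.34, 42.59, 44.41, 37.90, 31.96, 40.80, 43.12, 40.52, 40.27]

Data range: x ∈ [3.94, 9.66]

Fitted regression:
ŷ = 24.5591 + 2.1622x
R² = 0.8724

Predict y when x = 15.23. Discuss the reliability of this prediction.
ŷ = 57.4894, but this is extrapolation (above the data range [3.94, 9.66]) and may be unreliable.

Prediction calculation:
ŷ = 24.5591 + 2.1622 × 15.23
ŷ = 57.4894

Reliability:
- Data range: x ∈ [3.94, 9.66]
- Prediction point: x = 15.23 is 5.57 units above the observed range → this is EXTRAPOLATION, not interpolation

Why that matters here:
- The standard error of prediction grows with (x − x̄)², and x = 15.23 is far from x̄ = 7.12
- Real relationships often flatten, saturate, or turn nonlinear at extremes
- The linear relationship may not hold outside the observed range

A defensible statement: 'if the linear trend continued to x = 15.23, y would be about 57.4894' — the premise is untested.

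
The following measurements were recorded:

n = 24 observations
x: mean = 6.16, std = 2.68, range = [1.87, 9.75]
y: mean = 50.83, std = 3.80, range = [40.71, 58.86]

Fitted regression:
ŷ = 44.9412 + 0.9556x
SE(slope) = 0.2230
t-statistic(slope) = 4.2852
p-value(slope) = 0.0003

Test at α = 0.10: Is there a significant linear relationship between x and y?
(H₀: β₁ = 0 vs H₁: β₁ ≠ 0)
Reject H₀: p-value = 0.0003 < α = 0.10. The linear relationship is significant at the 10% level.

Hypothesis test for the slope coefficient:

H₀: β₁ = 0 (no linear relationship)
H₁: β₁ ≠ 0 (linear relationship exists)

Test statistic: t = β̂₁ / SE(β̂₁) = 0.9556 / 0.2230 = 4.2852

With df = 22, the two-sided p-value for |t| = 4.2852 is 0.0003.

Decision rule: reject H₀ if p-value < α.
p-value = 0.0003 < α = 0.10 → reject H₀.

There is sufficient evidence at the 10% significance level to conclude that a linear relationship exists between x and y.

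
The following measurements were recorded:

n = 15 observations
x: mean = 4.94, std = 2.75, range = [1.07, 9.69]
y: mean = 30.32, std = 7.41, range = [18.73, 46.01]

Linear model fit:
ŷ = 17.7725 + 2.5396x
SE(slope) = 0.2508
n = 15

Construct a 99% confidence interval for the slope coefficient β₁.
The 99% CI for β₁ is (1.7841, 3.2951)

Confidence interval for the slope:

The 99% CI for β₁ is: β̂₁ ± t*(α/2, n-2) × SE(β̂₁)

Step 1: Find critical t-value
- Confidence level = 0.99
- Degrees of freedom = n - 2 = 15 - 2 = 13
- t*(α/2, 13) = 3.0123

Step 2: Calculate margin of error
Margin = 3.0123 × 0.2508 = 0.7555

Step 3: Construct interval
CI = 2.5396 ± 0.7555
CI = (1.7841, 3.2951)

Interpretation: each one-unit increase in x is associated with a change in mean y of between 1.7841 and 3.2951, with 99% confidence.
Both endpoints are positive, so the data support a genuinely positive slope at this confidence level.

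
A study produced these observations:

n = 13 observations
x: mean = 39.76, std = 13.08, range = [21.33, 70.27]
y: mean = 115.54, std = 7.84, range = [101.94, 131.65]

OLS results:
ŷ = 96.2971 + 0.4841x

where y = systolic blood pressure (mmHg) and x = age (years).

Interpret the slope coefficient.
On average, blood pressure is about 0.4841 mmHg higher for every extra year of age.

β₁ = 0.4841 is the change in predicted blood pressure (mmHg) per additional year of age.

Interpretation:
- Age up by 1 year → predicted blood pressure increases by 0.4841 mmHg
- This is a linear approximation: the same per-unit change is assumed across the whole observed x range

(β₀ = 96.2971 is the fitted value at x = 0 and is not part of the slope interpretation.)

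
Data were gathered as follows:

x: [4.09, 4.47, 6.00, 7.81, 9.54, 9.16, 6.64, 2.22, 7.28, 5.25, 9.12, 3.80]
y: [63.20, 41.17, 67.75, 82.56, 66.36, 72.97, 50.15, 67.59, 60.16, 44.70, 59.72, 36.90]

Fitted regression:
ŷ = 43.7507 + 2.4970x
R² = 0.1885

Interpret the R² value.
About 18.85% of the variability in y is accounted for by the regression on x (R² = 0.1885) — a weak linear fit.

R² = 1 − SS_res/SS_tot compares the residual scatter to the total scatter of y about its mean.

Here R² = 0.1885:
- Explained: 18.85% of the variation in y
- Unexplained (residual): 100% − 18.85% = 81.15%
- Rule of thumb (below 0.3 weak; 0.3 to below 0.7 moderate; 0.7 and above strong) → weak

Equivalently, for simple linear regression R² = r², so |r| = √0.1885 ≈ 0.4342.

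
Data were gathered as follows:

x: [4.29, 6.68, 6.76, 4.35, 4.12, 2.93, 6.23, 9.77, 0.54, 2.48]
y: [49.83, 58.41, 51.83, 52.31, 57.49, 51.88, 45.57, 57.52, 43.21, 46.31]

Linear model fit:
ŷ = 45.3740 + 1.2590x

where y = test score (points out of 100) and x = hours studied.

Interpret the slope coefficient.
On average, test score is about 1.2590 points higher for every extra hour of study time.

The slope β₁ = 1.2590 gives the rate at which the fitted test score changes with study time.

Interpretation:
- Study time up by 1 hour → predicted test score increases by 1.2590 points
- The effect is assumed constant over the observed range of x (linearity)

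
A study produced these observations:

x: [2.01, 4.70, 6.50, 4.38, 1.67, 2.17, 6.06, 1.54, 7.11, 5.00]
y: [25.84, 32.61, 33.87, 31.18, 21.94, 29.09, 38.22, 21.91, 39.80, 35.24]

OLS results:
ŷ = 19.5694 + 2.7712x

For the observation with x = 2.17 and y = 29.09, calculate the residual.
Residual = 3.5071

The residual is the difference between the actual value and the predicted value:

Residual = y - ŷ

Step 1: Calculate predicted value
ŷ = 19.5694 + 2.7712 × 2.17
ŷ = 25.5829

Step 2: Calculate residual
Residual = 29.09 - 25.5829
Residual = 3.5071

The residual is positive, so the observed y = 29.09 sits above the regression line (the line underestimates it by 3.5071).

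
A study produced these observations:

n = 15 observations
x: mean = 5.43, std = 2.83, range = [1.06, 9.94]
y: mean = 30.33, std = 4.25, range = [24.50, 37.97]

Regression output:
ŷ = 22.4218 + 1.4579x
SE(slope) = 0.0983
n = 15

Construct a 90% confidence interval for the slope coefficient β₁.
The 90% CI for β₁ is (1.2838, 1.6320)

Confidence interval for the slope:

The 90% CI for β₁ is: β̂₁ ± t*(α/2, n-2) × SE(β̂₁)

Step 1: Find critical t-value
- Confidence level = 0.9
- Degrees of freedom = n - 2 = 15 - 2 = 13
- t*(α/2, 13) = 1.7709

Step 2: Calculate margin of error
Margin = 1.7709 × 0.0983 = 0.1741

Step 3: Construct interval
CI = 1.4579 ± 0.1741
CI = (1.2838, 1.6320)

Interpretation: each one-unit increase in x is associated with a change in mean y of between 1.2838 and 1.6320, with 90% confidence.
Since 0 is outside the interval, a two-sided test at α = 0.10 would reject H₀: β₁ = 0.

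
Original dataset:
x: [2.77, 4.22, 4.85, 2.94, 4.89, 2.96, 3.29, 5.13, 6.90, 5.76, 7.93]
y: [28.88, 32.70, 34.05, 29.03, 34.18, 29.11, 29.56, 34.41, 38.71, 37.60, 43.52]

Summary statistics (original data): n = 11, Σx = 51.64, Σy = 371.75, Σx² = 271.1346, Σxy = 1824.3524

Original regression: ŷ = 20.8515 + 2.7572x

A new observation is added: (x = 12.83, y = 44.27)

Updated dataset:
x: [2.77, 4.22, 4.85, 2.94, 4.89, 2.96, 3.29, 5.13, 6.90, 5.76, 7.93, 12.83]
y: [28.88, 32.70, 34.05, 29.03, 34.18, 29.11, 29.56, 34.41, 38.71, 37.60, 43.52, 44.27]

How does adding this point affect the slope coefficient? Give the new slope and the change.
The slope changes from 2.7572 to 1.7596 (change of -0.9976, or -36.2%).

The new point has HIGH LEVERAGE: x = 12.83 is far from the original mean x̄ = 51.64/11 ≈ 4.69 (original range [2.77, 7.93]).

Step 1: Update the sums with the new point (n goes from 11 to 12)
Σx  = 51.64 + 12.83 = 64.47
Σy  = 371.75 + 44.27 = 416.02
Σx² = 271.1346 + 12.83² = 271.1346 + 164.6089 = 435.7435
Σxy = 1824.3524 + 12.83×44.27 = 1824.3524 + 567.9841 = 2392.3365

Step 2: Recompute the slope with b₁ = (nΣxy − ΣxΣy) / (nΣx² − (Σx)²)
Numerator   = 12×2392.3365 − 64.47×416.02 = 28708.0380 − 26820.8094 = 1887.2286
Denominator = 12×435.7435 − 64.47² = 5228.9220 − 4156.3809 = 1072.5411
b₁(new) = 1887.2286 / 1072.5411 = 1.7596

(Same formula on the original sums: (11×1824.3524 − 51.64×371.75) / (11×271.1346 − 51.64²) = 870.7064 / 315.7910 = 2.7572, matching the given fit.)

Step 3: Change in slope
Δβ₁ = 1.7596 − 2.7572 = -0.9976
Relative change = -0.9976 / 2.7572 × 100% = -36.2%
→ the slope decreases when the point is added.

A high-leverage point only changes the slope if it is off the original line; here y = 44.27 is below the original trend, so the slope decreases.
In practice: examine leverage (hᵢ) and Cook's distance rather than deleting it automatically.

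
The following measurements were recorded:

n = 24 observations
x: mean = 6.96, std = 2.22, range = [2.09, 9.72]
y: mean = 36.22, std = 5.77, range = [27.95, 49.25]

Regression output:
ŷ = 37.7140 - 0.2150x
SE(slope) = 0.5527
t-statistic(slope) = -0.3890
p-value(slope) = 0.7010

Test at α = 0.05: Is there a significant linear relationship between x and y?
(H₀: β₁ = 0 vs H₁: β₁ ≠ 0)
Fail to reject H₀: p-value = 0.7010 ≥ α = 0.05. The linear relationship is not significant at the 5% level.

Hypothesis test for the slope coefficient:

H₀: β₁ = 0 (no linear relationship)
H₁: β₁ ≠ 0 (linear relationship exists)

Test statistic: t = β̂₁ / SE(β̂₁) = -0.2150 / 0.5527 = -0.3890

With df = 22, the two-sided p-value for |t| = 0.3890 is 0.7010.

Decision rule: reject H₀ if p-value < α.
p-value = 0.7010 ≥ α = 0.05 → fail to reject H₀.

Conclusion: the linear association between x and y is not significant at the 5% level.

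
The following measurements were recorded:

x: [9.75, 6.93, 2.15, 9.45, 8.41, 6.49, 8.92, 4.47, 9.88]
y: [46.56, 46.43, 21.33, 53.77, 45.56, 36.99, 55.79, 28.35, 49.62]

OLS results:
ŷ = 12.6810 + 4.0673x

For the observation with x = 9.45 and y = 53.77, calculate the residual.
Residual = 2.6530

The residual is the difference between the actual value and the predicted value:

Residual = y - ŷ

Step 1: Calculate predicted value
ŷ = 12.6810 + 4.0673 × 9.45
ŷ = 51.1170

Step 2: Calculate residual
Residual = 53.77 - 51.1170
Residual = 2.6530

The residual is positive, so the observed y = 53.77 sits above the regression line (the line underestimates it by 2.6530).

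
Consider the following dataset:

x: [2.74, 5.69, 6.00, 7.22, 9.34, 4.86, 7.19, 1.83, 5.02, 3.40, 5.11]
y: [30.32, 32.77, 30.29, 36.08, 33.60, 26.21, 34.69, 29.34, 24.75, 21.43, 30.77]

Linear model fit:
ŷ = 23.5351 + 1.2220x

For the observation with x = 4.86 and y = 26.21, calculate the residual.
Residual = -3.2640

The residual is the difference between the actual value and the predicted value:

Residual = y - ŷ

Step 1: Calculate predicted value
ŷ = 23.5351 + 1.2220 × 4.86
ŷ = 29.4740

Step 2: Calculate residual
Residual = 26.21 - 29.4740
Residual = -3.2640

The residual is negative, so the observed y = 26.21 sits below the regression line (the line overestimates it by 3.2640).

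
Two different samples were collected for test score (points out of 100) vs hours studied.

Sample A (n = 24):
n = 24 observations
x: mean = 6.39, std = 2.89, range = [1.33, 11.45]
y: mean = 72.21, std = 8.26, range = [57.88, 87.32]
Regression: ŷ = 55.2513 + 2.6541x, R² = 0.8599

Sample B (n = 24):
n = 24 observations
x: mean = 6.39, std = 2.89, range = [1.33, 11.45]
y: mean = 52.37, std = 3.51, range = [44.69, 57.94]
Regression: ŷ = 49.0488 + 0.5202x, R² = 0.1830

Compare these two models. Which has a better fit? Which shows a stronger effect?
Model A has the better fit (R² = 0.8599 vs 0.1830). Model A shows the stronger effect (|β₁| = 2.6541 vs 0.5202).

Model Comparison:

Fit — compare R²:
- Model A: R² = 0.8599 → 85.99% of variance in test score explained
- Model B: R² = 0.1830 → 18.30% of variance in test score explained
- 0.8599 > 0.1830 → Model A has the better fit

Effect size (slope magnitude):
- Model A: β₁ = 2.6541 → predicted test score rises 2.6541 points per additional hour of study time
- Model B: β₁ = 0.5202 → predicted test score rises 0.5202 points per additional hour of study time
- |2.6541| > |0.5202| → Model A shows the stronger marginal effect

Notes:
- The two samples could reflect different populations, time periods, or measurement quality.
- R² measures how tightly points cluster around the line; β₁ measures how steep the line is — they answer different questions.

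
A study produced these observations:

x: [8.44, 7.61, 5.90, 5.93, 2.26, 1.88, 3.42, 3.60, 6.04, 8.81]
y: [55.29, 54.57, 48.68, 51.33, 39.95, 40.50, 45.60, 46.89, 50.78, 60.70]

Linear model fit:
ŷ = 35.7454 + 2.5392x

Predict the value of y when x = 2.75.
ŷ = 42.7282

To predict y for x = 2.75, substitute into the regression equation:

ŷ = 35.7454 + 2.5392 × 2.75
ŷ = 35.7454 + 6.9828
ŷ = 42.7282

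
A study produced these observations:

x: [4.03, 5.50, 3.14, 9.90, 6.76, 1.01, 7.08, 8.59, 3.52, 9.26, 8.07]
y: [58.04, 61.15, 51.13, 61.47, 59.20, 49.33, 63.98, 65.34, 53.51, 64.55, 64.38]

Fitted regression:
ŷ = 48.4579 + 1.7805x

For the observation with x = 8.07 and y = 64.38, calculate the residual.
Residual = 1.5535

The residual is the difference between the actual value and the predicted value:

Residual = y - ŷ

Step 1: Calculate predicted value
ŷ = 48.4579 + 1.7805 × 8.07
ŷ = 62.8265

Step 2: Calculate residual
Residual = 64.38 - 62.8265
Residual = 1.5535

Interpretation: the model underestimates the actual value by 1.5535 at this point (positive residual → observation lies above the fitted line).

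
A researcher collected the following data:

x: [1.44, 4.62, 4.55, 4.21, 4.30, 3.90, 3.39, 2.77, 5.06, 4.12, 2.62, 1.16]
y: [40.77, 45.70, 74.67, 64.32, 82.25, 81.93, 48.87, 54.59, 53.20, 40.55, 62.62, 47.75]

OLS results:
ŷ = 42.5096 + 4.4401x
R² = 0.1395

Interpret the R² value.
About 13.95% of the variability in y is accounted for by the regression on x (R² = 0.1395) — a weak linear fit.

R² = 1 − SS_res/SS_tot compares the residual scatter to the total scatter of y about its mean.

Here R² = 0.1395:
- Explained: 13.95% of the variation in y
- Unexplained (residual): 100% − 13.95% = 86.05%
- Rule of thumb (below 0.3 weak; 0.3 to below 0.7 moderate; 0.7 and above strong) → weak

Calculation: R² = 1 − (SS_res / SS_tot), where SS_res is the sum of squared residuals and SS_tot the total sum of squares.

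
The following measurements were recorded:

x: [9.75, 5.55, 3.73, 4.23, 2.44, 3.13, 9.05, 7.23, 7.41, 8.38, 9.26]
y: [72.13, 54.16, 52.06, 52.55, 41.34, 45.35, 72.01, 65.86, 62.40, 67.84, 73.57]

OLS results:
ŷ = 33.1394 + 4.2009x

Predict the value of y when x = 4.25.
ŷ = 50.9932

To predict y for x = 4.25, substitute into the regression equation:

ŷ = 33.1394 + 4.2009 × 4.25
ŷ = 33.1394 + 17.8538
ŷ = 50.9932

This is the fitted mean response at that x — an individual observation would come with a wider prediction interval.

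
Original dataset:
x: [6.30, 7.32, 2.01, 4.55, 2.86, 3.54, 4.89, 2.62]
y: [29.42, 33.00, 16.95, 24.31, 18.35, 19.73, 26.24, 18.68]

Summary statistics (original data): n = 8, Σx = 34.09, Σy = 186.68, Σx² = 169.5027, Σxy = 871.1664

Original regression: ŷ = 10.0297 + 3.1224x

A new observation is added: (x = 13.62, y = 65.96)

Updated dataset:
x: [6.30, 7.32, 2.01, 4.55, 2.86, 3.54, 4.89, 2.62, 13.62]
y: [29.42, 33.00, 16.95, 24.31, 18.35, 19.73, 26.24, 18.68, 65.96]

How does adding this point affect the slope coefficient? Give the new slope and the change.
The slope changes from 3.1224 to 4.2146 (change of +1.0922, or +35.0%).

The new point has HIGH LEVERAGE: x = 13.62 is far from the original mean x̄ = 34.09/8 ≈ 4.26 (original range [2.01, 7.32]).

Step 1: Update the sums with the new point (n goes from 8 to 9)
Σx  = 34.09 + 13.62 = 47.71
Σy  = 186.68 + 65.96 = 252.64
Σx² = 169.5027 + 13.62² = 169.5027 + 185.5044 = 355.0071
Σxy = 871.1664 + 13.62×65.96 = 871.1664 + 898.3752 = 1769.5416

Step 2: Recompute the slope with b₁ = (nΣxy − ΣxΣy) / (nΣx² − (Σx)²)
Numerator   = 9×1769.5416 − 47.71×252.64 = 15925.8744 − 12053.4544 = 3872.4200
Denominator = 9×355.0071 − 47.71² = 3195.0639 − 2276.2441 = 918.8198
b₁(new) = 3872.4200 / 918.8198 = 4.2146

(Same formula on the original sums: (8×871.1664 − 34.09×186.68) / (8×169.5027 − 34.09²) = 605.4100 / 193.8935 = 3.1224, matching the given fit.)

Step 3: Change in slope
Δβ₁ = 4.2146 − 3.1224 = +1.0922
Relative change = +1.0922 / 3.1224 × 100% = +35.0%
→ the slope increases when the point is added.

A high-leverage point only changes the slope if it is off the original line; here y = 65.96 is above the original trend, so the slope increases.
In practice: investigate whether it comes from the same population as the rest of the sample; refit with and without it and report both if conclusions differ.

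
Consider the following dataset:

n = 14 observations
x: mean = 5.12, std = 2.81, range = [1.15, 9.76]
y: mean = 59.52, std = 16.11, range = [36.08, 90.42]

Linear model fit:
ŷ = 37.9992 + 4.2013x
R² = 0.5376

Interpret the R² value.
About 53.76% of the variability in y is accounted for by the regression on x (R² = 0.5376) — a moderate linear fit.

R² = 1 − SS_res/SS_tot compares the residual scatter to the total scatter of y about its mean.

Here R² = 0.5376:
- Explained: 53.76% of the variation in y
- Unexplained (residual): 100% − 53.76% = 46.24%
- Rule of thumb (below 0.3 weak; 0.3 to below 0.7 moderate; 0.7 and above strong) → moderate

Note: R² never decreases when predictors are added, so it should not be used alone to compare models of different size.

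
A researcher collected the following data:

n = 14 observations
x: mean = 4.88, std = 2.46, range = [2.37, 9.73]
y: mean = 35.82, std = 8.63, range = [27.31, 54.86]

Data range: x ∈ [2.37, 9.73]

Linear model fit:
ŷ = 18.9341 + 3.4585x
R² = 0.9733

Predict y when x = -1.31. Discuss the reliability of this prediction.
ŷ = 14.4035 (extrapolation — x = -1.31 lies outside [2.37, 9.73], so reliability is low).

Prediction calculation:
ŷ = 18.9341 + 3.4585 × (-1.31)
ŷ = 14.4035

Reliability:
- Data range: x ∈ [2.37, 9.73]
- Prediction point: x = -1.31 is 3.68 units below the observed range → this is EXTRAPOLATION, not interpolation

Why that matters here:
- R² describes fit only over the sampled x values; it says nothing about behaviour beyond them
- The linear relationship may not hold outside the observed range

Report the number if required, but flag clearly that it is an extrapolation.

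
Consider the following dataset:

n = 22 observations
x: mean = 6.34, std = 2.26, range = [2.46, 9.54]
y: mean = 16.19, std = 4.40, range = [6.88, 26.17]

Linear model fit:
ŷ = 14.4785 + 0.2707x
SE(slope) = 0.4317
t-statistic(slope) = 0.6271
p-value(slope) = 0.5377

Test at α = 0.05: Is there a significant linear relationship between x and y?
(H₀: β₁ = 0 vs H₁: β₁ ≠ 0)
p-value = 0.5377 ≥ α = 0.05, so we fail to reject H₀. The relationship is not significant.

Hypothesis test for the slope coefficient:

H₀: β₁ = 0 (no linear relationship)
H₁: β₁ ≠ 0 (linear relationship exists)

Test statistic: t = β̂₁ / SE(β̂₁) = 0.2707 / 0.4317 = 0.6271

p = 0.5377: how often a slope estimate this far from 0 (in SE units) would arise by chance if β₁ were truly 0.

Decision rule: reject H₀ if p-value < α.
p-value = 0.5377 ≥ α = 0.05 → fail to reject H₀.

There is not sufficient evidence at the 5% significance level to conclude that a linear relationship exists between x and y.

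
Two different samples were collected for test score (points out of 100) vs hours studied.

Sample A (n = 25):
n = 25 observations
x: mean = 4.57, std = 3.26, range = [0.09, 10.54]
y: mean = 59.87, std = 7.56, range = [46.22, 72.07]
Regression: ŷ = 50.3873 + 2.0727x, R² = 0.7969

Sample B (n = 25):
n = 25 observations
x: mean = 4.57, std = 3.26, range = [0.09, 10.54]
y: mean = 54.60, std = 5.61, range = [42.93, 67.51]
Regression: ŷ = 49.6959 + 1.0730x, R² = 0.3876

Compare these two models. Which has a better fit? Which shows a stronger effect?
Model A has the better fit (R² = 0.7969 vs 0.3876). Model A shows the stronger effect (|β₁| = 2.0727 vs 1.0730).

Model Comparison:

Goodness of fit (R²):
- Model A: R² = 0.7969 → 79.69% of variance in test score explained
- Model B: R² = 0.3876 → 38.76% of variance in test score explained
- 0.7969 > 0.3876 → Model A has the better fit

Strength of effect — compare |β₁|:
- Model A: β₁ = 2.0727 → predicted test score rises 2.0727 points per additional hour of study time
- Model B: β₁ = 1.0730 → predicted test score rises 1.0730 points per additional hour of study time
- |2.0727| > |1.0730| → Model A shows the stronger marginal effect

Note: A better fit (higher R²) doesn't necessarily mean a more important relationship.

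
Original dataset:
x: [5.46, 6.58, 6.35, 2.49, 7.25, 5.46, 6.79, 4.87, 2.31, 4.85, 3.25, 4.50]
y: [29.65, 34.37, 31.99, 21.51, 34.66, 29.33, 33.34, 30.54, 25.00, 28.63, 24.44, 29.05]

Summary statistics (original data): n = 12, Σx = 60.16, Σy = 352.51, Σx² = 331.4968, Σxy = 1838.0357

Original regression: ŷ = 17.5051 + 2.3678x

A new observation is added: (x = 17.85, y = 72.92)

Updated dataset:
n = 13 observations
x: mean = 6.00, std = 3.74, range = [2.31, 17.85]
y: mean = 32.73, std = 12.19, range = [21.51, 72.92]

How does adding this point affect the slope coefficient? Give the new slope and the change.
The slope changes from 2.3678 to 3.2239 (change of +0.8561, or +36.2%).

x = 17.85 lies well outside the original x-range [2.31, 7.25] (x̄ ≈ 5.01), so this observation has high leverage and can move the slope substantially.

Step 1: Update the sums with the new point (n goes from 12 to 13)
Σx  = 60.16 + 17.85 = 78.01
Σy  = 352.51 + 72.92 = 425.43
Σx² = 331.4968 + 17.85² = 331.4968 + 318.6225 = 650.1193
Σxy = 1838.0357 + 17.85×72.92 = 1838.0357 + 1301.6220 = 3139.6577

Step 2: Recompute the slope with b₁ = (nΣxy − ΣxΣy) / (nΣx² − (Σx)²)
Numerator   = 13×3139.6577 − 78.01×425.43 = 40815.5501 − 33187.7943 = 7627.7558
Denominator = 13×650.1193 − 78.01² = 8451.5509 − 6085.5601 = 2365.9908
b₁(new) = 7627.7558 / 2365.9908 = 3.2239

(Same formula on the original sums: (12×1838.0357 − 60.16×352.51) / (12×331.4968 − 60.16²) = 849.4268 / 358.7360 = 2.3678, matching the given fit.)

Step 3: Change in slope
Δβ₁ = 3.2239 − 2.3678 = +0.8561
Relative change = +0.8561 / 2.3678 × 100% = +36.2%
→ the slope increases when the point is added.

A high-leverage point only changes the slope if it is off the original line; here y = 72.92 is above the original trend, so the slope increases.
In practice: investigate whether it comes from the same population as the rest of the sample; check such a point for data-entry or measurement error.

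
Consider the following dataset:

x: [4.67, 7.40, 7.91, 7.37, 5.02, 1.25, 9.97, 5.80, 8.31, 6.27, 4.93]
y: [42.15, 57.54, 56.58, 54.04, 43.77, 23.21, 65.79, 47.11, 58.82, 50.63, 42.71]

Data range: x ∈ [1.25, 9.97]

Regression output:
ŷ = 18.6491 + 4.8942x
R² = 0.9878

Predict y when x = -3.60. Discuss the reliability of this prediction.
ŷ = 1.0300 (extrapolation — x = -3.60 lies outside [1.25, 9.97], so reliability is low).

Prediction calculation:
ŷ = 18.6491 + 4.8942 × (-3.60)
ŷ = 1.0300

Reliability:
- Data range: x ∈ [1.25, 9.97]
- Prediction point: x = -3.60 is 4.85 units below the observed range → this is EXTRAPOLATION, not interpolation

Why that matters here:
- Real relationships often flatten, saturate, or turn nonlinear at extremes
- R² describes fit only over the sampled x values; it says nothing about behaviour beyond them
- The linear relationship may not hold outside the observed range

A defensible statement: 'if the linear trend continued to x = -3.60, y would be about 1.0300' — the premise is untested.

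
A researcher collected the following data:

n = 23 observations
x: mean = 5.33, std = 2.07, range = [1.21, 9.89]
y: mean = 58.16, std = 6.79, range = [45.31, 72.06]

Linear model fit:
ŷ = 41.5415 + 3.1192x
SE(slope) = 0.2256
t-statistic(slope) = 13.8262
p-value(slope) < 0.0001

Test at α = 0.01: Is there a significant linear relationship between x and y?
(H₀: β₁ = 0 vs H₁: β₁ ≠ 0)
p-value < 0.0001 < α = 0.01, so we reject H₀. The relationship is significant.

Hypothesis test for the slope coefficient:

H₀: β₁ = 0 (no linear relationship)
H₁: β₁ ≠ 0 (linear relationship exists)

Test statistic: t = β̂₁ / SE(β̂₁) = 3.1192 / 0.2256 = 13.8262

The p-value (<0.0001) is the probability, under H₀, of a t-statistic at least as extreme as |t| = 13.8262 (two-sided, df = n − 2 = 21).

Decision rule: reject H₀ if p-value < α.
p-value < 0.0001 < α = 0.01 → reject H₀.

At α = 0.01 the data do provide convincing evidence of a nonzero slope.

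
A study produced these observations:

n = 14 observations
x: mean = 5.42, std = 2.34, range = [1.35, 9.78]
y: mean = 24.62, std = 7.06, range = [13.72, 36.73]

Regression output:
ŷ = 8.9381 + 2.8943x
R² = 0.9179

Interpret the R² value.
About 91.79% of the variability in y is accounted for by the regression on x (R² = 0.9179) — a strong linear fit.

R² (coefficient of determination) measures the proportion of variance in y explained by the regression model.

Here R² = 0.9179:
- Explained: 91.79% of the variation in y
- Unexplained (residual): 100% − 91.79% = 8.21%
- Rule of thumb (below 0.3 weak; 0.3 to below 0.7 moderate; 0.7 and above strong) → strong

Calculation: R² = 1 − (SS_res / SS_tot), where SS_res is the sum of squared residuals and SS_tot the total sum of squares.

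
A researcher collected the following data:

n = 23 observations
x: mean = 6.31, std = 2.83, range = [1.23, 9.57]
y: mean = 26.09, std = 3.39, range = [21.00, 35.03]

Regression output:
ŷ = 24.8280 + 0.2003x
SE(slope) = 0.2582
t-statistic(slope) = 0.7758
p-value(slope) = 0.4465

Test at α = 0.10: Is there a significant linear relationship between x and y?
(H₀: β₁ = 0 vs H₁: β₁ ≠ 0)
Since p-value = 0.4465 ≥ α = 0.10, fail to reject H₀ — the slope is not significantly different from 0.

Hypothesis test for the slope coefficient:

H₀: β₁ = 0 (no linear relationship)
H₁: β₁ ≠ 0 (linear relationship exists)

Test statistic: t = β̂₁ / SE(β̂₁) = 0.2003 / 0.2582 = 0.7758

The p-value (0.4465) is the probability, under H₀, of a t-statistic at least as extreme as |t| = 0.7758 (two-sided, df = n − 2 = 21).

Decision rule: reject H₀ if p-value < α.
p-value = 0.4465 ≥ α = 0.10 → fail to reject H₀.

Conclusion: the linear association between x and y is not significant at the 10% level.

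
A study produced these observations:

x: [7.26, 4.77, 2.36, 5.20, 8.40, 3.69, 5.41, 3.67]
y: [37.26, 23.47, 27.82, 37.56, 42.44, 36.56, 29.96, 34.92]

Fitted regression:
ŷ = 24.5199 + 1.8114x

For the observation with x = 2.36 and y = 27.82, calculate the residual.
Residual = -0.9748

The residual is the difference between the actual value and the predicted value:

Residual = y - ŷ

Step 1: Calculate predicted value
ŷ = 24.5199 + 1.8114 × 2.36
ŷ = 28.7948

Step 2: Calculate residual
Residual = 27.82 - 28.7948
Residual = -0.9748

Interpretation: the model overestimates the actual value by 0.9748 at this point (negative residual → observation lies below the fitted line).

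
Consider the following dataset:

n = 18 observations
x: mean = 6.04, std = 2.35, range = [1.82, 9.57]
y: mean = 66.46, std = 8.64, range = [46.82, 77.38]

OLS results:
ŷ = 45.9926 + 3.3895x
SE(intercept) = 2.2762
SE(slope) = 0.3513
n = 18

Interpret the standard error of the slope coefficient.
SE(β̂₁) = 0.3513 is the estimated standard deviation of the slope estimate across repeated samples; relative to β̂₁ = 3.3895 that is 10.4%, a precise estimate.

What SE measures:
- The standard error quantifies the sampling variability of the coefficient estimate
- It is the estimated standard deviation of β̂₁ across hypothetical repeated samples of the same size
- Smaller SE → more precise estimate

Relative precision:
- SE / |β̂₁| = 0.3513 / 3.3895 = 10.4%
- Rule of thumb (under 20%: precise; 20% to under 50%: moderately precise; 50% or more: imprecise) → precise

Rough 95% range (±2 SE): 3.3895 ± 0.7026 → (2.6869, 4.0921).

What drives SE(β̂₁): more residual scatter → larger SE; wider spread of x values → smaller SE; larger n (here n = 18) → smaller SE.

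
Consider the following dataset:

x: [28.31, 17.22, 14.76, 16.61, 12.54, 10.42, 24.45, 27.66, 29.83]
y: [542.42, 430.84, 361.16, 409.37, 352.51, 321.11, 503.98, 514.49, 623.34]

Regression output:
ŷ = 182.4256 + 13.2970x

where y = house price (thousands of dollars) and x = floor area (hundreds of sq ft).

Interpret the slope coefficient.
For each additional hundred sq ft of floor area, predicted house price increases by approximately 13.2970 thousand dollars.

The slope β₁ = 13.2970 gives the rate at which the fitted house price changes with floor area.

Interpretation:
- Floor area up by 1 hundred sq ft → predicted house price increases by 13.2970 thousand dollars
- The effect is assumed constant over the observed range of x (linearity)

(β₀ = 182.4256 is the fitted value at x = 0 and is not part of the slope interpretation.)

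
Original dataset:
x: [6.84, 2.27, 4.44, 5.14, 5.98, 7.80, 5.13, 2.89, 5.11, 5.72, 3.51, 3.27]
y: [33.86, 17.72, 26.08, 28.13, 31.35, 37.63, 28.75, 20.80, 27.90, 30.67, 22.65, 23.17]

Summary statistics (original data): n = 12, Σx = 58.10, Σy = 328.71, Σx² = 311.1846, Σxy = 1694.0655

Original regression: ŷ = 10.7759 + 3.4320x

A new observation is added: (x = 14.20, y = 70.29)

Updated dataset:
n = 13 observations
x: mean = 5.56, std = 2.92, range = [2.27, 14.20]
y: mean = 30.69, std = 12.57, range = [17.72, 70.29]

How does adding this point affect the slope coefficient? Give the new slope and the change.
Adding the point moves β₁ from 3.4320 to 4.2730, i.e. it increases by 0.8410 (+24.5%).

The new point has HIGH LEVERAGE: x = 14.20 is far from the original mean x̄ = 58.10/12 ≈ 4.84 (original range [2.27, 7.80]).

Step 1: Update the sums with the new point (n goes from 12 to 13)
Σx  = 58.10 + 14.20 = 72.30
Σy  = 328.71 + 70.29 = 399.00
Σx² = 311.1846 + 14.20² = 311.1846 + 201.6400 = 512.8246
Σxy = 1694.0655 + 14.20×70.29 = 1694.0655 + 998.1180 = 2692.1835

Step 2: Recompute the slope with b₁ = (nΣxy − ΣxΣy) / (nΣx² − (Σx)²)
Numerator   = 13×2692.1835 − 72.30×399.00 = 34998.3855 − 28847.7000 = 6150.6855
Denominator = 13×512.8246 − 72.30² = 6666.7198 − 5227.2900 = 1439.4298
b₁(new) = 6150.6855 / 1439.4298 = 4.2730

(Same formula on the original sums: (12×1694.0655 − 58.10×328.71) / (12×311.1846 − 58.10²) = 1230.7350 / 358.6052 = 3.4320, matching the given fit.)

Step 3: Change in slope
Δβ₁ = 4.2730 − 3.4320 = +0.8410
Relative change = +0.8410 / 3.4320 × 100% = +24.5%
→ the slope increases when the point is added.

A high-leverage point only changes the slope if it is off the original line; here y = 70.29 is above the original trend, so the slope increases.
In practice: investigate whether it comes from the same population as the rest of the sample; refit with and without it and report both if conclusions differ.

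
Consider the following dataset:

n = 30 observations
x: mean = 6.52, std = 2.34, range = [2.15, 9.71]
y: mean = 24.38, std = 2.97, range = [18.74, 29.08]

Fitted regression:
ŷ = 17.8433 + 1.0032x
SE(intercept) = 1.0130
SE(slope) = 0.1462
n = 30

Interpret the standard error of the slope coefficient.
SE(β̂₁) = 0.1462 is the estimated standard deviation of the slope estimate across repeated samples; relative to β̂₁ = 1.0032 that is 14.6%, a precise estimate.

SE(β̂₁) = 0.1462 says: if we drew many samples of n = 30 from the same population and refit each time, the fitted slopes would scatter with a standard deviation of roughly 0.1462 around the true β₁.

Relative precision:
- SE / |β̂₁| = 0.1462 / 1.0032 = 14.6%
- Rule of thumb (under 20%: precise; 20% to under 50%: moderately precise; 50% or more: imprecise) → precise

Link to the t-test: t = β̂₁ / SE(β̂₁) = 1.0032 / 0.1462 = 6.8618, the statistic for H₀: β₁ = 0.

What drives SE(β̂₁): larger n (here n = 30) → smaller SE; wider spread of x values → smaller SE.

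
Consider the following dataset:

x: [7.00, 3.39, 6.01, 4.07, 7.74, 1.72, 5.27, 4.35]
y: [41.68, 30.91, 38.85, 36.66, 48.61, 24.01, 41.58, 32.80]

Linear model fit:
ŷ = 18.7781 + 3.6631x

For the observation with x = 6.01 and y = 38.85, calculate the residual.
Residual = -1.9433

The residual is the difference between the actual value and the predicted value:

Residual = y - ŷ

Step 1: Calculate predicted value
ŷ = 18.7781 + 3.6631 × 6.01
ŷ = 40.7933

Step 2: Calculate residual
Residual = 38.85 - 40.7933
Residual = -1.9433

Sign check: y < ŷ, so the point is below the line and the fit overestimates here.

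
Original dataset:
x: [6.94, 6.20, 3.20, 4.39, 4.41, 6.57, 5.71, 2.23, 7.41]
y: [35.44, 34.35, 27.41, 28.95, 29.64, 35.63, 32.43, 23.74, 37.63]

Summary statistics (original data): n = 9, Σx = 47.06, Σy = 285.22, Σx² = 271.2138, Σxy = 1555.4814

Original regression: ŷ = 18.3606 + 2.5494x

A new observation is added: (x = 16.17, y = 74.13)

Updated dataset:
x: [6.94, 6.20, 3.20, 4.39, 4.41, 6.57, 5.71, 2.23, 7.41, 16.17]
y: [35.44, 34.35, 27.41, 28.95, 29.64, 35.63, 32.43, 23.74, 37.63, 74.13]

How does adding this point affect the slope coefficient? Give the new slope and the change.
New slope β₁ = 3.6273 versus 2.5494 before: a change of +1.0779 (+42.3%).

The new point has HIGH LEVERAGE: x = 16.17 is far from the original mean x̄ = 47.06/9 ≈ 5.23 (original range [2.23, 7.41]).

Step 1: Update the sums with the new point (n goes from 9 to 10)
Σx  = 47.06 + 16.17 = 63.23
Σy  = 285.22 + 74.13 = 359.35
Σx² = 271.2138 + 16.17² = 271.2138 + 261.4689 = 532.6827
Σxy = 1555.4814 + 16.17×74.13 = 1555.4814 + 1198.6821 = 2754.1635

Step 2: Recompute the slope with b₁ = (nΣxy − ΣxΣy) / (nΣx² − (Σx)²)
Numerator   = 10×2754.1635 − 63.23×359.35 = 27541.6350 − 22721.7005 = 4819.9345
Denominator = 10×532.6827 − 63.23² = 5326.8270 − 3998.0329 = 1328.7941
b₁(new) = 4819.9345 / 1328.7941 = 3.6273

(Same formula on the original sums: (9×1555.4814 − 47.06×285.22) / (9×271.2138 − 47.06²) = 576.8794 / 226.2806 = 2.5494, matching the given fit.)

Step 3: Change in slope
Δβ₁ = 3.6273 − 2.5494 = +1.0779
Relative change = +1.0779 / 2.5494 × 100% = +42.3%
→ the slope increases when the point is added.

A high-leverage point only changes the slope if it is off the original line; here y = 74.13 is above the original trend, so the slope increases.
In practice: check such a point for data-entry or measurement error; examine leverage (hᵢ) and Cook's distance rather than deleting it automatically.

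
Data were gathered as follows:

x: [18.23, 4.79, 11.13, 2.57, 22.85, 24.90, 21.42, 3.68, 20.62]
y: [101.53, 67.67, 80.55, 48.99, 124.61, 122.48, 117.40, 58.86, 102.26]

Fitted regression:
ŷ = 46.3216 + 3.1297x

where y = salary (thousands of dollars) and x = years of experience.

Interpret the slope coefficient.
An increase of one year in experience is associated with a 3.1297 thousand dollars increase in predicted salary.

β₁ = 3.1297 is the change in predicted salary (thousand dollars) per additional year of experience.

Interpretation:
- Experience up by 1 year → predicted salary increases by 3.1297 thousand dollars
- The effect is assumed constant over the observed range of x (linearity)

(β₀ = 46.3216 is the fitted value at x = 0 and is not part of the slope interpretation.)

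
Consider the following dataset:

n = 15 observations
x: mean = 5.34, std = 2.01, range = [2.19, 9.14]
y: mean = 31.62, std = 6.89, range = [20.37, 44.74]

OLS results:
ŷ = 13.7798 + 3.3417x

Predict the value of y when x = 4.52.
ŷ = 28.8843

Plug x = 4.52 into the fitted line:

ŷ = 13.7798 + 3.3417 × 4.52
ŷ = 13.7798 + 15.1045
ŷ = 28.8843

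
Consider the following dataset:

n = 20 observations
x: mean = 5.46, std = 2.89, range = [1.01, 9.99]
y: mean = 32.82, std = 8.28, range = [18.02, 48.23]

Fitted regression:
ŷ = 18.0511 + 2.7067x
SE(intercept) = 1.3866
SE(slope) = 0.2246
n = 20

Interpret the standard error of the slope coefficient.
SE(slope) = 0.2246 measures the uncertainty in the estimated slope. The coefficient is estimated precisely (SE/|β̂₁| = 8.3%).

SE(β̂₁) = 0.2246 says: if we drew many samples of n = 20 from the same population and refit each time, the fitted slopes would scatter with a standard deviation of roughly 0.2246 around the true β₁.

Relative precision:
- SE / |β̂₁| = 0.2246 / 2.7067 = 8.3%
- Rule of thumb (under 20%: precise; 20% to under 50%: moderately precise; 50% or more: imprecise) → precise

Link to interval estimation: a confidence interval for β₁ is β̂₁ ± t* × 0.2246, so SE sets the half-width per unit of t*.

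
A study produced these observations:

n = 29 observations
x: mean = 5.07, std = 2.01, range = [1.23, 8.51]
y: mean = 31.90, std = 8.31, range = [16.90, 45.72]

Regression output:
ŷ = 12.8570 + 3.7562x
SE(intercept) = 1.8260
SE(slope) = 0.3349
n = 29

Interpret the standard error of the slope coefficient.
SE(slope) = 0.3349 measures the uncertainty in the estimated slope. The coefficient is estimated precisely (SE/|β̂₁| = 8.9%).

SE(β̂₁) = 0.3349 says: if we drew many samples of n = 29 from the same population and refit each time, the fitted slopes would scatter with a standard deviation of roughly 0.3349 around the true β₁.

Relative precision:
- SE / |β̂₁| = 0.3349 / 3.7562 = 8.9%
- Rule of thumb (under 20%: precise; 20% to under 50%: moderately precise; 50% or more: imprecise) → precise

Rough 95% range (±2 SE): 3.7562 ± 0.6698 → (3.0864, 4.4260).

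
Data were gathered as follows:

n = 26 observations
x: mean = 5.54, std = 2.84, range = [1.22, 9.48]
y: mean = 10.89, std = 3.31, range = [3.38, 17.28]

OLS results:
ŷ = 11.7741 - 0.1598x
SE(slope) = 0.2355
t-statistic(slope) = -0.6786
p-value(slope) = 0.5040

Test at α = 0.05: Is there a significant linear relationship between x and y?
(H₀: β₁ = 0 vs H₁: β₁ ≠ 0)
p-value = 0.5040 ≥ α = 0.05, so we fail to reject H₀. The relationship is not significant.

Hypothesis test for the slope coefficient:

H₀: β₁ = 0 (no linear relationship)
H₁: β₁ ≠ 0 (linear relationship exists)

Test statistic: t = β̂₁ / SE(β̂₁) = -0.1598 / 0.2355 = -0.6786

p = 0.5040: how often a slope estimate this far from 0 (in SE units) would arise by chance if β₁ were truly 0.

Decision rule: reject H₀ if p-value < α.
p-value = 0.5040 ≥ α = 0.05 → fail to reject H₀.

There is not sufficient evidence at the 5% significance level to conclude that a linear relationship exists between x and y.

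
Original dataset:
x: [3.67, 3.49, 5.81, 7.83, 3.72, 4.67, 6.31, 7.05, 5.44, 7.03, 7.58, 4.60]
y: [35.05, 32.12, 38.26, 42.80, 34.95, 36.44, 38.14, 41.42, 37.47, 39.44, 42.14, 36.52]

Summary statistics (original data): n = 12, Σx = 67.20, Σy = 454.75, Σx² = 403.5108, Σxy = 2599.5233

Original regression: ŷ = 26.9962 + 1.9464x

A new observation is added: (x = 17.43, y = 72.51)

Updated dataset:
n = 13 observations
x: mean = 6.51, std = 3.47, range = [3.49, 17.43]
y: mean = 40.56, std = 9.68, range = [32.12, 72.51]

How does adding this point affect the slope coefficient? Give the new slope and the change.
New slope β₁ = 2.7556 versus 1.9464 before: a change of +0.8092 (+41.6%).

x = 17.43 lies well outside the original x-range [3.49, 7.83] (x̄ ≈ 5.60), so this observation has high leverage and can move the slope substantially.

Step 1: Update the sums with the new point (n goes from 12 to 13)
Σx  = 67.20 + 17.43 = 84.63
Σy  = 454.75 + 72.51 = 527.26
Σx² = 403.5108 + 17.43² = 403.5108 + 303.8049 = 707.3157
Σxy = 2599.5233 + 17.43×72.51 = 2599.5233 + 1263.8493 = 3863.3726

Step 2: Recompute the slope with b₁ = (nΣxy − ΣxΣy) / (nΣx² − (Σx)²)
Numerator   = 13×3863.3726 − 84.63×527.26 = 50223.8438 − 44622.0138 = 5601.8300
Denominator = 13×707.3157 − 84.63² = 9195.1041 − 7162.2369 = 2032.8672
b₁(new) = 5601.8300 / 2032.8672 = 2.7556

(Same formula on the original sums: (12×2599.5233 − 67.20×454.75) / (12×403.5108 − 67.20²) = 635.0796 / 326.2896 = 1.9464, matching the given fit.)

Step 3: Change in slope
Δβ₁ = 2.7556 − 1.9464 = +0.8092
Relative change = +0.8092 / 1.9464 × 100% = +41.6%
→ the slope increases when the point is added.

A high-leverage point only changes the slope if it is off the original line; here y = 72.51 is above the original trend, so the slope increases.
In practice: investigate whether it comes from the same population as the rest of the sample; examine leverage (hᵢ) and Cook's distance rather than deleting it automatically.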